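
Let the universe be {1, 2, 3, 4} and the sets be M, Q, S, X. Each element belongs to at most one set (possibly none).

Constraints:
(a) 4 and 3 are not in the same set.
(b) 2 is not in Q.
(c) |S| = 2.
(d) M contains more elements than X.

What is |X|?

0

From (b): 2 ∉ Q.
Suppose 1 ∈ X: no assignment then satisfies all the clues, so 1 ∉ X.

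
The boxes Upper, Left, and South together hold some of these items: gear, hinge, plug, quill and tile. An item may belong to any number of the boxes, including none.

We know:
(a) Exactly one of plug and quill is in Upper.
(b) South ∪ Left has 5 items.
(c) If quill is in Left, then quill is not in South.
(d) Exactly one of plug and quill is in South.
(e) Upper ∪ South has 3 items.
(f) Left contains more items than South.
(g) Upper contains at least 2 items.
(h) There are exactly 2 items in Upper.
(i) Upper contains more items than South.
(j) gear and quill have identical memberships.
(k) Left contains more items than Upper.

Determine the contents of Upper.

Upper = {gear, quill}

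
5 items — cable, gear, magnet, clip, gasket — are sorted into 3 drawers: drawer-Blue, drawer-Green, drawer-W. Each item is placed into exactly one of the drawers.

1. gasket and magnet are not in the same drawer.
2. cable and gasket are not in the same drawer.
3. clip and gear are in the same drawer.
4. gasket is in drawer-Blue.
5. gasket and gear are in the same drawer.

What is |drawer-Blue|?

From (4): gasket ∈ drawer-Blue.
(1): magnet ∉ drawer-Blue.
(2): cable ∉ drawer-Blue.
(5): gear matches gasket: gear ∈ drawer-Blue.
(3): clip matches gear: clip ∈ drawer-Blue.

3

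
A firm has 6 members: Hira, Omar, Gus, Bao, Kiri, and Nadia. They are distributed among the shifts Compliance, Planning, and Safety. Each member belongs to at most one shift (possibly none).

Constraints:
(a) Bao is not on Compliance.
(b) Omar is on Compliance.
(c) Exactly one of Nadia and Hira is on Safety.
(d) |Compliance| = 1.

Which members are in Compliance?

From (a): Bao ∉ Compliance.
From (b): Omar ∈ Compliance.
(d): Compliance already has 1, so the rest are out.

Compliance = {Omar}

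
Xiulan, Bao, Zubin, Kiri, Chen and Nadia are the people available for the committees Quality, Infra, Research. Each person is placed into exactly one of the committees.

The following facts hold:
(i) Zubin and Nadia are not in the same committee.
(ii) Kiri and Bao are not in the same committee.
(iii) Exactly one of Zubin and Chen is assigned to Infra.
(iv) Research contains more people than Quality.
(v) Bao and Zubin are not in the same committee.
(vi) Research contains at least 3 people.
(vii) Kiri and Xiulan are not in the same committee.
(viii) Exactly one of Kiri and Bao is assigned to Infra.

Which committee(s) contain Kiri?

Kiri: Infra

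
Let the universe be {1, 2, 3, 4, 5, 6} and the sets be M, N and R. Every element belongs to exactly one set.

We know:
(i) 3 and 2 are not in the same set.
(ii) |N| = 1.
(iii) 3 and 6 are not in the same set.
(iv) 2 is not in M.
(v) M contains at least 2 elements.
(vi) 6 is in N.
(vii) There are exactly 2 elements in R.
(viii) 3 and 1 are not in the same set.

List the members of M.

M = {3, 4, 5}

From (iv): 2 ∉ M.
From (vi): 6 ∈ N.
(ii): N already has 1, so the rest are out.
Only one set left: 2 ∈ R.
(i): 3 ∉ R.
Only one set left: 3 ∈ M.
(viii): 1 ∉ M.
Only one set left: 1 ∈ R.
(vii): R already has 2, so the rest are out.
Only one set left: 4 ∈ M.
Only one set left: 5 ∈ M.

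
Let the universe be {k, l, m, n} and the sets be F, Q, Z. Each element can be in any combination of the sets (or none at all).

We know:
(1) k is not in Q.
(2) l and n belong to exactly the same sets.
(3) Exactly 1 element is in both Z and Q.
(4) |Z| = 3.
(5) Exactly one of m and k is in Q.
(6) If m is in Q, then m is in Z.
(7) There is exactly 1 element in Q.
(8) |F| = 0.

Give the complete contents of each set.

F = {}; Q = {m}; Z = {l, m, n}

From (1): k ∉ Q.
(5) (exactly one): m ∈ Q.
(6): m ∈ Z.
(7): Q already has 1, so the rest are out.
(8): F already has 0, so the rest are out.
Suppose k ∈ Z: no assignment then satisfies all the clues, so k ∉ Z.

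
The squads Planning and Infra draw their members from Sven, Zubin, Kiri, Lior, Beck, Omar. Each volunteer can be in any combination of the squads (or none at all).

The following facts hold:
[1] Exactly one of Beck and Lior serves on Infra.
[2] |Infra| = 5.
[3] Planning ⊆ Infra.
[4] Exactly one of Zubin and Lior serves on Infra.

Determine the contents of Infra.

Infra = {Beck, Kiri, Omar, Sven, Zubin}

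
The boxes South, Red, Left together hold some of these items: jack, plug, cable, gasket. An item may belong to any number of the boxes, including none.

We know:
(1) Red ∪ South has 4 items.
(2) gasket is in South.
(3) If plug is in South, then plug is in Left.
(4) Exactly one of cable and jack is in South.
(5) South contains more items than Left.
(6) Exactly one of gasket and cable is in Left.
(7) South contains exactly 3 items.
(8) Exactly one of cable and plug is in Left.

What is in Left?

Left = {gasket, plug}

From (2): gasket ∈ South.
Suppose jack ∈ Left: no assignment then satisfies all the clues, so jack ∉ Left.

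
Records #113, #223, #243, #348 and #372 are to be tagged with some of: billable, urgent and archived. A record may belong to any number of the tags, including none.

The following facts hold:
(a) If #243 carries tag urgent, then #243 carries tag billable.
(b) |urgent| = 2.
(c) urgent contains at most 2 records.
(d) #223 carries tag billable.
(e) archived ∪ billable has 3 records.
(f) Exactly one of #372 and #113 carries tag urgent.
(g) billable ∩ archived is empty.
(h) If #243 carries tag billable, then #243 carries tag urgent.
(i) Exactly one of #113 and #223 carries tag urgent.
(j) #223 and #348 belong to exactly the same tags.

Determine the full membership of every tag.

From (d): #223 ∈ billable.
(g) (disjoint): #223 ∉ archived.
(j): #348 matches #223: #348 ∈ billable.
(j): #348 matches #223: #348 ∉ archived.
Suppose #113 ∈ billable: no assignment then satisfies all the clues, so #113 ∉ billable.

billable = {#223, #243, #348}; urgent = {#113, #243}; archived = {}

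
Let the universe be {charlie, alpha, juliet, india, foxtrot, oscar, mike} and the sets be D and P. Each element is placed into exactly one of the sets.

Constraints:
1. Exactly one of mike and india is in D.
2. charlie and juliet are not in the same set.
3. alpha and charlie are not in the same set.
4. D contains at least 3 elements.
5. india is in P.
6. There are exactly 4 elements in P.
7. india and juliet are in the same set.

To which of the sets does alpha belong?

alpha: P

From (5): india ∈ P.
(1) (exactly one): mike ∈ D.
(7): juliet matches india: juliet ∉ D.
(7): juliet matches india: juliet ∈ P.
(2): charlie ∉ P.
Only one set left: charlie ∈ D.
(3): alpha ∉ D.
Only one set left: alpha ∈ P.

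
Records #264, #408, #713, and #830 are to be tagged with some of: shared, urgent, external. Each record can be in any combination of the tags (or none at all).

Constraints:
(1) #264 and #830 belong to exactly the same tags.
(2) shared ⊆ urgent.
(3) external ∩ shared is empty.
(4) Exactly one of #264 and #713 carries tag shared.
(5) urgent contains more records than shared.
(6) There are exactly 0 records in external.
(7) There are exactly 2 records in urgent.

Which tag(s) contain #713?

#713: shared, urgent

(6): external already has 0, so the rest are out.
Suppose #713 ∉ shared: no assignment then satisfies all the clues, so #713 ∈ shared.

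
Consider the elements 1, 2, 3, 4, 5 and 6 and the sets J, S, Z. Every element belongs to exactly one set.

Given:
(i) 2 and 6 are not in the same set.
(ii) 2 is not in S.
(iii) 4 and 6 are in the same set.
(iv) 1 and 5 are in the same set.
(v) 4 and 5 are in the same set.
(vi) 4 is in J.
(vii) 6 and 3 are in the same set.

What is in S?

S = {}

From (ii): 2 ∉ S.
From (vi): 4 ∈ J.
(iii): 6 matches 4: 6 ∈ J.
(v): 5 matches 4: 5 ∈ J.
(vii): 3 matches 6: 3 ∈ J.
(i): 2 ∉ J.
(iv): 1 matches 5: 1 ∈ J.
Only one set left: 2 ∈ Z.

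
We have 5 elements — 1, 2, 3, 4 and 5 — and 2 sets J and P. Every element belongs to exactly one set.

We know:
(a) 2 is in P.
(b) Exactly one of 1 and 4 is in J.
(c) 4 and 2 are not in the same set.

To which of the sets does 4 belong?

From (a): 2 ∈ P.
(c): 4 ∉ P.
Only one set left: 4 ∈ J.
(b) (exactly one): 1 ∉ J.
Only one set left: 1 ∈ P.

4: J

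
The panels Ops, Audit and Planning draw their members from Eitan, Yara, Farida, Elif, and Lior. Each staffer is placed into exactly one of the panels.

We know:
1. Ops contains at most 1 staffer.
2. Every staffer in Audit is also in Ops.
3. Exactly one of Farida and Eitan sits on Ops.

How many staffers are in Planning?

4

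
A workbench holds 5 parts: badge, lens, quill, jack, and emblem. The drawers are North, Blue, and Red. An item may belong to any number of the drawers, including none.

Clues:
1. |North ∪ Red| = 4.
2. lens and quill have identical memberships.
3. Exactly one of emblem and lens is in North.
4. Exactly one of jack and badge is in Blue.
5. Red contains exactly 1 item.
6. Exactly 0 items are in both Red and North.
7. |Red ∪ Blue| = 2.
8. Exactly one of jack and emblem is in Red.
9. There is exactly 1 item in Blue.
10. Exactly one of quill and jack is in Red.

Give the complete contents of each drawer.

North = {badge, lens, quill}; Blue = {badge}; Red = {jack}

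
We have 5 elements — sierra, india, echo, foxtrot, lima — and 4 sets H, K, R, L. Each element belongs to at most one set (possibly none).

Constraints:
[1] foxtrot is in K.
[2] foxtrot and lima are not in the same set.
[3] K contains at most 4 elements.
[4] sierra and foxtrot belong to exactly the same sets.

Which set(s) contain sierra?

From (1): foxtrot ∈ K.
(2): lima ∉ K.
(4): sierra matches foxtrot: sierra ∉ H.
(4): sierra matches foxtrot: sierra ∈ K.

sierra: K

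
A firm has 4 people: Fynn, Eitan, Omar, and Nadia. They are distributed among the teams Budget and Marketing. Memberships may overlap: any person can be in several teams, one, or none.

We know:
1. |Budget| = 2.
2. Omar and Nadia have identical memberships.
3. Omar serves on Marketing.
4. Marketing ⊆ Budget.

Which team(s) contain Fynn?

Fynn: none

From (3): Omar ∈ Marketing.
(2): Nadia matches Omar: Nadia ∈ Marketing.
(4) with Omar ∈ Marketing: Omar ∈ Budget.
(4) with Nadia ∈ Marketing: Nadia ∈ Budget.
(1): Budget already has 2, so the rest are out.
(4) contrapositive: Fynn ∉ Marketing.
(4) contrapositive: Eitan ∉ Marketing.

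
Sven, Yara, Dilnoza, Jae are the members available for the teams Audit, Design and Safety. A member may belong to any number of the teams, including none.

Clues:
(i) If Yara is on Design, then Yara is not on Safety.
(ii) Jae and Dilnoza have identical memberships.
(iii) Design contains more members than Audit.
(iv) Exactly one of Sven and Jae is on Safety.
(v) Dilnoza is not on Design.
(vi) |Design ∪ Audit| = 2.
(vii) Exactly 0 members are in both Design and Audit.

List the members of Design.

Design = {Sven, Yara}

From (v): Dilnoza ∉ Design.
(ii): Jae matches Dilnoza: Jae ∉ Design.
Suppose Sven ∉ Design: no assignment then satisfies all the clues, so Sven ∈ Design.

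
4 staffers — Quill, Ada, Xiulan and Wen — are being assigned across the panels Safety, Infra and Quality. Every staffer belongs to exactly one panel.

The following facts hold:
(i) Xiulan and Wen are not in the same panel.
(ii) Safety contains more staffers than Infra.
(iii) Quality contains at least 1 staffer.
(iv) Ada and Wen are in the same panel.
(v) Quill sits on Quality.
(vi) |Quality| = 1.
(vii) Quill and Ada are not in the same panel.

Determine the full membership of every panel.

Safety = {Ada, Wen}; Infra = {Xiulan}; Quality = {Quill}

From (v): Quill ∈ Quality.
(vi): Quality already has 1, so the rest are out.
Suppose Ada ∉ Safety: no assignment then satisfies all the clues, so Ada ∈ Safety.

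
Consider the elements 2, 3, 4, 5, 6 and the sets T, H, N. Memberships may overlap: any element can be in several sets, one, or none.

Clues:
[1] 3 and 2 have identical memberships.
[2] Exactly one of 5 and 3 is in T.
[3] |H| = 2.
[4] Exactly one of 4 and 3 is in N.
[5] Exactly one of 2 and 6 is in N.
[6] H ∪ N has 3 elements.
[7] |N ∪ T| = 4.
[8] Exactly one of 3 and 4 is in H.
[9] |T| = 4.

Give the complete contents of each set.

T = {2, 3, 4, 6}; H = {4, 5}; N = {4, 6}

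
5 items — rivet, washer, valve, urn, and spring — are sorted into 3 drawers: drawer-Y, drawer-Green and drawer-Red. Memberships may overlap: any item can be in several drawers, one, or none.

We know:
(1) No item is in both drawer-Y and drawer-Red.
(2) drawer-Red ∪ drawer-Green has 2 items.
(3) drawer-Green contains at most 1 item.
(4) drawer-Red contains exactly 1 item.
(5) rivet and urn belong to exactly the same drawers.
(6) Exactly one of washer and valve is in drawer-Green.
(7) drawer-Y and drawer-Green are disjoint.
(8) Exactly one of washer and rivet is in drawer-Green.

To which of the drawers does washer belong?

washer: drawer-Green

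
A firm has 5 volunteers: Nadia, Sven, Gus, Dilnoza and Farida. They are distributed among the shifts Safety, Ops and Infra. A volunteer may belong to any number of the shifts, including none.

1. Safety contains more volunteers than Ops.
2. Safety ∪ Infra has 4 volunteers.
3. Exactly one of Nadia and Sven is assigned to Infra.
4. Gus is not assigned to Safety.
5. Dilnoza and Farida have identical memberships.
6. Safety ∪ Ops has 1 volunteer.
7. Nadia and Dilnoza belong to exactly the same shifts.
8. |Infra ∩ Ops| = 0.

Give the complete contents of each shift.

Safety = {Sven}; Ops = {}; Infra = {Dilnoza, Farida, Nadia}

From (4): Gus ∉ Safety.
Suppose Nadia ∈ Safety: no assignment then satisfies all the clues, so Nadia ∉ Safety.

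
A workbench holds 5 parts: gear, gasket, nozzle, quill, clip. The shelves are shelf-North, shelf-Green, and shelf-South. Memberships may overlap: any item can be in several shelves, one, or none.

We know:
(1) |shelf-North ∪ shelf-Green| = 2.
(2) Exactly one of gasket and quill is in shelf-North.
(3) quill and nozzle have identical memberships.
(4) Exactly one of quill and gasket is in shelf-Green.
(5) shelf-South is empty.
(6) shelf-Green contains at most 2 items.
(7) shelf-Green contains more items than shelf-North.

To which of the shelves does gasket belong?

gasket: shelf-Green, shelf-North

(5): shelf-South already has 0, so the rest are out.
Suppose gasket ∉ shelf-North: no assignment then satisfies all the clues, so gasket ∈ shelf-North.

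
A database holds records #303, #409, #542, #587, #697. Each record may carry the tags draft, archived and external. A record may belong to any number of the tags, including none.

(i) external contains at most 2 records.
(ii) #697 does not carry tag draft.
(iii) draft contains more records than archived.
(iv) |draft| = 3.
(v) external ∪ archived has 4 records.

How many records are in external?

2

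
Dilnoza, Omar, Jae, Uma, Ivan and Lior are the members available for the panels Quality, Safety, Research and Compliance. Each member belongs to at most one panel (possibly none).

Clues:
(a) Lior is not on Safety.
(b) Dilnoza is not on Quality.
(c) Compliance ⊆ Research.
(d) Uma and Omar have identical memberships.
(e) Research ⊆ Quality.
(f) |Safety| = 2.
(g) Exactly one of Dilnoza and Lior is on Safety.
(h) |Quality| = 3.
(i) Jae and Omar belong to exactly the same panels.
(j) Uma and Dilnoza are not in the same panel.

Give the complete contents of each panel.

Quality = {Jae, Omar, Uma}; Safety = {Dilnoza, Ivan}; Research = {}; Compliance = {}

From (a): Lior ∉ Safety.
From (b): Dilnoza ∉ Quality.
(e) contrapositive: Dilnoza ∉ Research.
(g) (exactly one): Dilnoza ∈ Safety.
(j): Uma ∉ Safety.
(d): Omar matches Uma: Omar ∉ Safety.
(i): Jae matches Omar: Jae ∉ Safety.
(f): only 2 candidates remain for Safety, so all are in.
Suppose Omar ∉ Quality: no assignment then satisfies all the clues, so Omar ∈ Quality.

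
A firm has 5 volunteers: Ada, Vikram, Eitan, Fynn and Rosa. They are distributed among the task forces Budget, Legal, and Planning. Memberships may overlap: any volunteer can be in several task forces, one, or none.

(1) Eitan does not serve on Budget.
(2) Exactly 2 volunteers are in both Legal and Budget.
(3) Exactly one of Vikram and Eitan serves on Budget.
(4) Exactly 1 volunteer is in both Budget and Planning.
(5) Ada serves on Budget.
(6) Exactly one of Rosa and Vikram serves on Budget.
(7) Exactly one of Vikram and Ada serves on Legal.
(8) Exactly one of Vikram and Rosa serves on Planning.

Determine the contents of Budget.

Budget = {Ada, Fynn, Vikram}

From (1): Eitan ∉ Budget.
From (5): Ada ∈ Budget.
(3) (exactly one): Vikram ∈ Budget.
(6) (exactly one): Rosa ∉ Budget.
Suppose Fynn ∉ Budget: no assignment then satisfies all the clues, so Fynn ∈ Budget.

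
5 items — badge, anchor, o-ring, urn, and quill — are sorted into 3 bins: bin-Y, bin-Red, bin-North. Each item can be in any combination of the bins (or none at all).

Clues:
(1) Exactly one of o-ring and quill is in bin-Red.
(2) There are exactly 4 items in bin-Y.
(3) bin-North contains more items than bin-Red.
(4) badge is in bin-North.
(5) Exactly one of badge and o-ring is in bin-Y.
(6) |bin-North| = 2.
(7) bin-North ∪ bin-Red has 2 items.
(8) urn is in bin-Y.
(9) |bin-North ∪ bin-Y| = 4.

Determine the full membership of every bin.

bin-Y = {anchor, badge, quill, urn}; bin-Red = {quill}; bin-North = {badge, quill}

From (4): badge ∈ bin-North.
From (8): urn ∈ bin-Y.
Suppose badge ∉ bin-Y: no assignment then satisfies all the clues, so badge ∈ bin-Y.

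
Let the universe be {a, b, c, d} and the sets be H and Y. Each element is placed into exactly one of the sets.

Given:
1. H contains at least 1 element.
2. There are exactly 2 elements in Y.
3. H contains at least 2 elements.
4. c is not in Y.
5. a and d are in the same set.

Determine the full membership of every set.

From (4): c ∉ Y.
Only one set left: c ∈ H.
Suppose a ∈ H: no assignment then satisfies all the clues, so a ∉ H.

H = {b, c}; Y = {a, d}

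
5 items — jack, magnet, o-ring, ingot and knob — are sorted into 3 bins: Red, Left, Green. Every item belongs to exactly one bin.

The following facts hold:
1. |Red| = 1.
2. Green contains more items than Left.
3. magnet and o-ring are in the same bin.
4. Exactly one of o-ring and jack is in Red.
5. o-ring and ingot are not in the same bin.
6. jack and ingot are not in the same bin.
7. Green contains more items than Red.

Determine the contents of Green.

Green = {knob, magnet, o-ring}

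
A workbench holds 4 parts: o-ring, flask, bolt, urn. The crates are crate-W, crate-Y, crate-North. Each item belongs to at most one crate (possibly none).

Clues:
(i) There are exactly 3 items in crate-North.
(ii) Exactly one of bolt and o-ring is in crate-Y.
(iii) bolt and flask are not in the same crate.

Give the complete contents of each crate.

crate-W = {}; crate-Y = {bolt}; crate-North = {flask, o-ring, urn}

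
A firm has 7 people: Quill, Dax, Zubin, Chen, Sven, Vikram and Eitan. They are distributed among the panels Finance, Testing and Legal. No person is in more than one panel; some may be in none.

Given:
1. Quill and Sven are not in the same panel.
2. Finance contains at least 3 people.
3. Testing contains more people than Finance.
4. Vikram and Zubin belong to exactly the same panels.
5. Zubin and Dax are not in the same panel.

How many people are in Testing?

4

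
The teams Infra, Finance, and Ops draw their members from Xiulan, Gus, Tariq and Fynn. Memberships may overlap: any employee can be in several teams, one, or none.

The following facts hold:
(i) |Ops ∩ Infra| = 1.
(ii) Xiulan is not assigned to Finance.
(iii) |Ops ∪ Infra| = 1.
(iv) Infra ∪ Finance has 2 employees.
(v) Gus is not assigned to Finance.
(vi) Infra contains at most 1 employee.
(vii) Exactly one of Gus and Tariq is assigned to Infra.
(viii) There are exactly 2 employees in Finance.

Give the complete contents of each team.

Infra = {Tariq}; Finance = {Fynn, Tariq}; Ops = {Tariq}

From (ii): Xiulan ∉ Finance.
From (v): Gus ∉ Finance.
(viii): only 2 candidates remain for Finance, so all are in.
Suppose Xiulan ∈ Infra: no assignment then satisfies all the clues, so Xiulan ∉ Infra.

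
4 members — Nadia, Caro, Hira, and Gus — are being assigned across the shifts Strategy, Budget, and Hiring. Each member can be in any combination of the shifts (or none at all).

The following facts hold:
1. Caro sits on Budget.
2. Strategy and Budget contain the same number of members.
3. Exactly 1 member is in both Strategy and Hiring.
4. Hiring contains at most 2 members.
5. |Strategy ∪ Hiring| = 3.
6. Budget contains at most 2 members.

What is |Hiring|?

2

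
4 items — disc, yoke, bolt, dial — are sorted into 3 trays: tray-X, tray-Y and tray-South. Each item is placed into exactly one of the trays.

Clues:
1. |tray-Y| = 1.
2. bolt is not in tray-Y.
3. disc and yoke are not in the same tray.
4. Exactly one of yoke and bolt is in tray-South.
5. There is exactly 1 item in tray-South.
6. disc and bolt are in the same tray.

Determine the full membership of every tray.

tray-X = {bolt, disc}; tray-Y = {dial}; tray-South = {yoke}

From (2): bolt ∉ tray-Y.
(6): disc matches bolt: disc ∉ tray-Y.
Suppose disc ∉ tray-X: no assignment then satisfies all the clues, so disc ∈ tray-X.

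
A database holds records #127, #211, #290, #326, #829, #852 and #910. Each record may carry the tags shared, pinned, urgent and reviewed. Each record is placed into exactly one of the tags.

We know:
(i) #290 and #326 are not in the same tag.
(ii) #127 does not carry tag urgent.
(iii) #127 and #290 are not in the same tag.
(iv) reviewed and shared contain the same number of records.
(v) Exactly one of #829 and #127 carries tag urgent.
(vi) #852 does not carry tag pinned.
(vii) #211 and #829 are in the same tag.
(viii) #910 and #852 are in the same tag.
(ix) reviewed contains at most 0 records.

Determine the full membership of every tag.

shared = {}; pinned = {#127, #326}; urgent = {#211, #290, #829, #852, #910}; reviewed = {}

From (ii): #127 ∉ urgent.
From (vi): #852 ∉ pinned.
(v) (exactly one): #829 ∈ urgent.
(vii): #211 matches #829: #211 ∉ shared.
(vii): #211 matches #829: #211 ∉ pinned.
(vii): #211 matches #829: #211 ∈ urgent.
(viii): #910 matches #852: #910 ∉ pinned.
(ix): reviewed already has 0, so the rest are out.
Suppose #127 ∈ shared: no assignment then satisfies all the clues, so #127 ∉ shared.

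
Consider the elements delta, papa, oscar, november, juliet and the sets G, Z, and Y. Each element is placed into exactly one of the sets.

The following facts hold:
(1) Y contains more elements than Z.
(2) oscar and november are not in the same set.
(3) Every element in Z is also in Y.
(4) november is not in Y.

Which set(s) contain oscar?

oscar: Y

From (4): november ∉ Y.
(3) contrapositive: november ∉ Z.
Only one set left: november ∈ G.
(2): oscar ∉ G.
Suppose oscar ∈ Z: no assignment then satisfies all the clues, so oscar ∉ Z.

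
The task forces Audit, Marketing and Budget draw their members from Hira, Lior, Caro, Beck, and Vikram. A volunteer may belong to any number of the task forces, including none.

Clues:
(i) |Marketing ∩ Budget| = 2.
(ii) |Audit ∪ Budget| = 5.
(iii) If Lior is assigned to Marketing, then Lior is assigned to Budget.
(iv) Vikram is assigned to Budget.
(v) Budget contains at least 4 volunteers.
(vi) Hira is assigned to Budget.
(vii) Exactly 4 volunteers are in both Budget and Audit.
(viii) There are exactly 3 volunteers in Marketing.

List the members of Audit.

Audit = {Beck, Caro, Hira, Lior, Vikram}

From (iv): Vikram ∈ Budget.
From (vi): Hira ∈ Budget.
Suppose Hira ∉ Audit: no assignment then satisfies all the clues, so Hira ∈ Audit.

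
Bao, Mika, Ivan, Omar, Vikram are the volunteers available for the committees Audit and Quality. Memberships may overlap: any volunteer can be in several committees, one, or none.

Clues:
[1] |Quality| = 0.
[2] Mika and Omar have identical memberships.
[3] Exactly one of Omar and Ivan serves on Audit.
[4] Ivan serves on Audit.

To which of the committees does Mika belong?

Mika: none

From (4): Ivan ∈ Audit.
(1): Quality already has 0, so the rest are out.
(3) (exactly one): Omar ∉ Audit.
(2): Mika matches Omar: Mika ∉ Audit.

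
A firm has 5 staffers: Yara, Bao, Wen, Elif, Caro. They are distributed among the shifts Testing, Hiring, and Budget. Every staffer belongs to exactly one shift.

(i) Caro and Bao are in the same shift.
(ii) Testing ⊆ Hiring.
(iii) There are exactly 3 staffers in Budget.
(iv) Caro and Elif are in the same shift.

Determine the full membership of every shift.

Testing = {}; Hiring = {Wen, Yara}; Budget = {Bao, Caro, Elif}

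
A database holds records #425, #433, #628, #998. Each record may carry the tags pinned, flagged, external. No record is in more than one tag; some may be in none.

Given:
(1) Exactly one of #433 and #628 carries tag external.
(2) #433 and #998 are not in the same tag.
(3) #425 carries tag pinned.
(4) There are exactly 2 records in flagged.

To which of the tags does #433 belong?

#433: external

From (3): #425 ∈ pinned.
Suppose #433 ∈ pinned: no assignment then satisfies all the clues, so #433 ∉ pinned.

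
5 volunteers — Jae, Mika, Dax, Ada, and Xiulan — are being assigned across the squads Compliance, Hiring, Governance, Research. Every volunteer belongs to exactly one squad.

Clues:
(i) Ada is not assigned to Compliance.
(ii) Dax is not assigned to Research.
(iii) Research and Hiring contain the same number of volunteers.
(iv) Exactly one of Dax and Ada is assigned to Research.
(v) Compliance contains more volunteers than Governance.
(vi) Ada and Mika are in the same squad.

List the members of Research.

Research = {Ada, Mika}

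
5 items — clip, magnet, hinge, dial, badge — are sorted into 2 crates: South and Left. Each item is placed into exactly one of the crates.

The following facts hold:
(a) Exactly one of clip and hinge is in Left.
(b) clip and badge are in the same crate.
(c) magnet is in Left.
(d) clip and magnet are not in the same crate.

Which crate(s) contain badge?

badge: South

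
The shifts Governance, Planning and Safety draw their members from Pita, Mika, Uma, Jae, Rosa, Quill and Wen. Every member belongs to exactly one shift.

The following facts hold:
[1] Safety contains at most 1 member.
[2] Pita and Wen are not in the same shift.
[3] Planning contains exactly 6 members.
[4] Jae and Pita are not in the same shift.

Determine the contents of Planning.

Planning = {Jae, Mika, Quill, Rosa, Uma, Wen}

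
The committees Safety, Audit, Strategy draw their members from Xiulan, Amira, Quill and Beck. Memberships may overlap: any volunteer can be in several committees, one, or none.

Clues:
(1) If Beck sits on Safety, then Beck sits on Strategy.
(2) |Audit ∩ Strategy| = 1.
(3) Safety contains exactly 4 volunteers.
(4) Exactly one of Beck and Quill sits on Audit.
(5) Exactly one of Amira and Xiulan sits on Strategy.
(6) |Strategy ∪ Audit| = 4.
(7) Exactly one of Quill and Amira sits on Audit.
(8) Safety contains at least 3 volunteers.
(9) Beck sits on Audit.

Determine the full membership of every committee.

Safety = {Amira, Beck, Quill, Xiulan}; Audit = {Amira, Beck}; Strategy = {Beck, Quill, Xiulan}

From (9): Beck ∈ Audit.
(3): only 4 candidates remain for Safety, so all are in.
(4) (exactly one): Quill ∉ Audit.
(7) (exactly one): Amira ∈ Audit.
(1): Beck ∈ Strategy.
Suppose Xiulan ∈ Audit: no assignment then satisfies all the clues, so Xiulan ∉ Audit.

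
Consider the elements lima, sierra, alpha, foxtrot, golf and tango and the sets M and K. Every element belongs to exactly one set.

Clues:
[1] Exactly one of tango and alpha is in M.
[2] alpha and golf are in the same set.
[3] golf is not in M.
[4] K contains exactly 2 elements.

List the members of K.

From (3): golf ∉ M.
(2): alpha matches golf: alpha ∉ M.
Only one set left: alpha ∈ K.
Only one set left: golf ∈ K.
(1) (exactly one): tango ∈ M.
(4): K already has 2, so the rest are out.
Only one set left: lima ∈ M.
Only one set left: sierra ∈ M.
Only one set left: foxtrot ∈ M.

K = {alpha, golf}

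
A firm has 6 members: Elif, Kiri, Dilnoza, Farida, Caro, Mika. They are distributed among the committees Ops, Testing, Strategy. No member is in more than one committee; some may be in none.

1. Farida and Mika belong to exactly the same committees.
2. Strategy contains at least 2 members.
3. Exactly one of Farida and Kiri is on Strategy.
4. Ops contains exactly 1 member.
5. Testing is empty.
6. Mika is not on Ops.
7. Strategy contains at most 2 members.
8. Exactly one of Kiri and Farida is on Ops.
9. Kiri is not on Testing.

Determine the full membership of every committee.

Ops = {Kiri}; Testing = {}; Strategy = {Farida, Mika}

From (6): Mika ∉ Ops.
From (9): Kiri ∉ Testing.
(1): Farida matches Mika: Farida ∉ Ops.
(5): Testing already has 0, so the rest are out.
(8) (exactly one): Kiri ∈ Ops.
(3) (exactly one): Farida ∈ Strategy.
(4): Ops already has 1, so the rest are out.
(1): Mika matches Farida: Mika ∈ Strategy.
(7): Strategy already has 2, so the rest are out.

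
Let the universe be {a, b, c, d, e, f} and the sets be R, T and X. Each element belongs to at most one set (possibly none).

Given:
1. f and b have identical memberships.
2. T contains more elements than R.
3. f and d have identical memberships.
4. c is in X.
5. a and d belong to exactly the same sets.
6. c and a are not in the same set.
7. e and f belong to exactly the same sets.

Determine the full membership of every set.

R = {}; T = {a, b, d, e, f}; X = {c}

From (4): c ∈ X.
(6): a ∉ X.
(5): d matches a: d ∉ X.
(3): f matches d: f ∉ X.
(7): e matches f: e ∉ X.
(1): b matches f: b ∉ X.
Suppose a ∈ R: no assignment then satisfies all the clues, so a ∉ R.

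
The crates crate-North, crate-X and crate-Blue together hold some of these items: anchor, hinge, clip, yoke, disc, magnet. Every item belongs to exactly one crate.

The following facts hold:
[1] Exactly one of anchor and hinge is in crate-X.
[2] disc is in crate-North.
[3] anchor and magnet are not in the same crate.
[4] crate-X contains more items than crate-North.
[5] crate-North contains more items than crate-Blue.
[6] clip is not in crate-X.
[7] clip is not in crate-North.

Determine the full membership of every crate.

crate-North = {anchor, disc}; crate-X = {hinge, magnet, yoke}; crate-Blue = {clip}

From (2): disc ∈ crate-North.
From (6): clip ∉ crate-X.
From (7): clip ∉ crate-North.
Only one crate left: clip ∈ crate-Blue.
Suppose anchor ∉ crate-North: no assignment then satisfies all the clues, so anchor ∈ crate-North.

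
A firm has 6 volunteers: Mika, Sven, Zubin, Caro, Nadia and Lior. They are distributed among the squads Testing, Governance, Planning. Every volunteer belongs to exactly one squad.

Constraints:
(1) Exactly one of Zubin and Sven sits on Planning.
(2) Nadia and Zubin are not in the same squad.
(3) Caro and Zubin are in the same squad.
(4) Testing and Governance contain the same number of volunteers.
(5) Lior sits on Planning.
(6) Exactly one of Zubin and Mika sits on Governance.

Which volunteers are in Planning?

Planning = {Lior, Sven}

From (5): Lior ∈ Planning.
Suppose Mika ∈ Planning: no assignment then satisfies all the clues, so Mika ∉ Planning.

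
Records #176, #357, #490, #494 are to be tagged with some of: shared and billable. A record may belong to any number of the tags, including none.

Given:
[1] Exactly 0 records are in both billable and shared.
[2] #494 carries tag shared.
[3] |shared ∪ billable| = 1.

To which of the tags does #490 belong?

From (2): #494 ∈ shared.
Suppose #490 ∈ shared: no assignment then satisfies all the clues, so #490 ∉ shared.

#490: none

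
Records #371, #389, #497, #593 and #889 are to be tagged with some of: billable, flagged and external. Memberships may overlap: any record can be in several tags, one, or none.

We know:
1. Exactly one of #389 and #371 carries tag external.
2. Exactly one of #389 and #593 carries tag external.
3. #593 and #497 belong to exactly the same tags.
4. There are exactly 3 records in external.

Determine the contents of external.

external = {#371, #497, #593}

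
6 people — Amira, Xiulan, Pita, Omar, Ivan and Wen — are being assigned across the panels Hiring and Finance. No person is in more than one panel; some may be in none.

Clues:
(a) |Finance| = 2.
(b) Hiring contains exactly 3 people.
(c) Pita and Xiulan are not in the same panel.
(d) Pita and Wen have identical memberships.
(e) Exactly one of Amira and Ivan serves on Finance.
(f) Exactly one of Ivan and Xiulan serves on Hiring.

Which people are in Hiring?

Hiring = {Ivan, Pita, Wen}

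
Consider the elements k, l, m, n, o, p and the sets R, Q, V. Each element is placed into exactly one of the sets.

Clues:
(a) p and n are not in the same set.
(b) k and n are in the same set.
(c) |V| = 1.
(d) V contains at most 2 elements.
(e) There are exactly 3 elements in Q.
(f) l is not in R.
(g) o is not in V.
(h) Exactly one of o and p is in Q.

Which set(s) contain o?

o: Q

From (f): l ∉ R.
From (g): o ∉ V.
Suppose o ∈ R: no assignment then satisfies all the clues, so o ∉ R.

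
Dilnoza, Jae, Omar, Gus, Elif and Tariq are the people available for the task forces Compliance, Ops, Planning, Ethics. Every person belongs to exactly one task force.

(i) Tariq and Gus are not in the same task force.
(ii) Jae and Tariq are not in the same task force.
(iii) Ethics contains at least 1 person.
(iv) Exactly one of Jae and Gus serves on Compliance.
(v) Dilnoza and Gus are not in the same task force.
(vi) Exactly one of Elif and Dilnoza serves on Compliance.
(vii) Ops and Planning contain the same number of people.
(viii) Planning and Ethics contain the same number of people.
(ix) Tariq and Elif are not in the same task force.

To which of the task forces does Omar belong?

Omar: Compliance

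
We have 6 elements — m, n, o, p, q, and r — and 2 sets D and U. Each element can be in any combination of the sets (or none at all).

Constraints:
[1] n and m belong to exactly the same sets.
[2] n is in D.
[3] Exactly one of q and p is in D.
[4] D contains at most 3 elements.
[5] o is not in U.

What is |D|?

From (2): n ∈ D.
From (5): o ∉ U.
(1): m matches n: m ∈ D.
Suppose o ∈ D: no assignment then satisfies all the clues, so o ∉ D.

3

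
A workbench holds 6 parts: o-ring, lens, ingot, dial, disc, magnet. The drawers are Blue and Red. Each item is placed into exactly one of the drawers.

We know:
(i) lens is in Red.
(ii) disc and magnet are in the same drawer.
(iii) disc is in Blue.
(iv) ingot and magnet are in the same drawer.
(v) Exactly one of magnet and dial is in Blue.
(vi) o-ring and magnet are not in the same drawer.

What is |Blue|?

3

From (i): lens ∈ Red.
From (iii): disc ∈ Blue.
(ii): magnet matches disc: magnet ∈ Blue.
(iv): ingot matches magnet: ingot ∈ Blue.
(v) (exactly one): dial ∉ Blue.
(vi): o-ring ∉ Blue.
Only one drawer left: o-ring ∈ Red.
Only one drawer left: dial ∈ Red.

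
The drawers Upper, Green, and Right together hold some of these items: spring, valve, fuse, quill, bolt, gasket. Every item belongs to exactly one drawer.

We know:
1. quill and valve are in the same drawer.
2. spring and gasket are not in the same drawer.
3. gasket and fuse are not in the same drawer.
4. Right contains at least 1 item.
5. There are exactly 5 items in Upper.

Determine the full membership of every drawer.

Upper = {bolt, fuse, quill, spring, valve}; Green = {}; Right = {gasket}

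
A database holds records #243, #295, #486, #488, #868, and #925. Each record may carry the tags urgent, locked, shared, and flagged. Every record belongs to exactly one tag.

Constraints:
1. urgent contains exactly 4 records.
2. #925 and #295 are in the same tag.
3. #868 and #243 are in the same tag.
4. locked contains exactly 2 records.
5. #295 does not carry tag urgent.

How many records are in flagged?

From (5): #295 ∉ urgent.
(2): #925 matches #295: #925 ∉ urgent.
(1): only 4 candidates remain for urgent, so all are in.
(4): only 2 candidates remain for locked, so all are in.

0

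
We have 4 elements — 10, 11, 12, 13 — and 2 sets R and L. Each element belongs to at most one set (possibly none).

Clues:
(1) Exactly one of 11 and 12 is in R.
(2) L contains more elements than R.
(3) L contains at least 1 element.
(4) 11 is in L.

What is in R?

R = {12}

From (4): 11 ∈ L.
(1) (exactly one): 12 ∈ R.
Suppose 10 ∈ R: no assignment then satisfies all the clues, so 10 ∉ R.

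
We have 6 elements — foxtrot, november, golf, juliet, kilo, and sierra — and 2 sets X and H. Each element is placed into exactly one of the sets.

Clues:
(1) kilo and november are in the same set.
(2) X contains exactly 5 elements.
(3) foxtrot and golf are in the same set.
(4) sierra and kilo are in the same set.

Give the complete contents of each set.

X = {foxtrot, golf, kilo, november, sierra}; H = {juliet}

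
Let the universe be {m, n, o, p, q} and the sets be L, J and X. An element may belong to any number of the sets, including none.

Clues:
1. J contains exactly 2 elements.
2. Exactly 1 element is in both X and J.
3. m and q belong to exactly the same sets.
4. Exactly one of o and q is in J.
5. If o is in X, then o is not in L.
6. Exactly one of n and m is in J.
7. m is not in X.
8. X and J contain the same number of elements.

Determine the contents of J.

From (7): m ∉ X.
(3): q matches m: q ∉ X.
Suppose m ∈ J: no assignment then satisfies all the clues, so m ∉ J.

J = {n, o}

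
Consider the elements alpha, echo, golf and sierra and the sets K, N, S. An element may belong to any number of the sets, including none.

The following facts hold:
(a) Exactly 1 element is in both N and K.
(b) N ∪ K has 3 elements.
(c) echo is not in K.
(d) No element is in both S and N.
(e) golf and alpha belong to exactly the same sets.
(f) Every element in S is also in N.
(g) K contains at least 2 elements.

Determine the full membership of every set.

K = {alpha, golf, sierra}; N = {sierra}; S = {}

From (c): echo ∉ K.
Suppose alpha ∉ K: no assignment then satisfies all the clues, so alpha ∈ K.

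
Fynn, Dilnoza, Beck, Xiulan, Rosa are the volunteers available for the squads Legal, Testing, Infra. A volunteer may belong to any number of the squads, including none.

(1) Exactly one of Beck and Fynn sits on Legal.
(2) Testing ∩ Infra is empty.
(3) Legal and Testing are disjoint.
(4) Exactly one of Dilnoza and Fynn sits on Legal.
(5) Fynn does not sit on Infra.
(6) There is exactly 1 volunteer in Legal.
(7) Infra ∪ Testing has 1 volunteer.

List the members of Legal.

Legal = {Fynn}

From (5): Fynn ∉ Infra.
Suppose Fynn ∉ Legal: no assignment then satisfies all the clues, so Fynn ∈ Legal.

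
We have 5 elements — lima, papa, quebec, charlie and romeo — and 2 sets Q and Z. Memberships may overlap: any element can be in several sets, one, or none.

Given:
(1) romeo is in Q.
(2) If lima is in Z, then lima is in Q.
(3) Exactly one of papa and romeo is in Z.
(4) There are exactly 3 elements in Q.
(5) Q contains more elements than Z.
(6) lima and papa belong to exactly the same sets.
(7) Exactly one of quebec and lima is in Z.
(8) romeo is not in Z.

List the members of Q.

From (1): romeo ∈ Q.
From (8): romeo ∉ Z.
(3) (exactly one): papa ∈ Z.
(6): lima matches papa: lima ∈ Z.
(7) (exactly one): quebec ∉ Z.
(2): lima ∈ Q.
(6): papa matches lima: papa ∈ Q.
(4): Q already has 3, so the rest are out.

Q = {lima, papa, romeo}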